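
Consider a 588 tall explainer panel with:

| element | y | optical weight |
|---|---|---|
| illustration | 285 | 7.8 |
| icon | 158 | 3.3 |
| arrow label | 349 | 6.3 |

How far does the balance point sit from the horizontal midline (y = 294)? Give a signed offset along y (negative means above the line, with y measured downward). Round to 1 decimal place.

≈ -9.9

Σw = 7.8 + 3.3 + 6.3 = 17.4.
Σw·y = 7.8·285 + 3.3·158 + 6.3·349 = 4943.1, so ȳ = 4943.1/17.4 ≈ 284.09.
Offset from y = 294: 284.09 − 294 ≈ -9.91.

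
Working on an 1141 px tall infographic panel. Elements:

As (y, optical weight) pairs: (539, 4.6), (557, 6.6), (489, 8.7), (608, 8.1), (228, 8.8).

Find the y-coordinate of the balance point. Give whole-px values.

y ≈ 471

Σw = 4.6 + 6.6 + 8.7 + 8.1 + 8.8 = 36.8.
y-moment: 4.6·539 + 6.6·557 + 8.7·489 + 8.1·608 + 8.8·228 = 17341.1; centroid 17341.1/36.8 ≈ 471.23.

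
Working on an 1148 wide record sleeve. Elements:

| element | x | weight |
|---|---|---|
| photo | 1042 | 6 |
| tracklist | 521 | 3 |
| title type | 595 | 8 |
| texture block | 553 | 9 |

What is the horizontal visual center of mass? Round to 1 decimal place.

Weights sum to 6 + 3 + 8 + 9 = 26.
x-moment: 6·1042 + 3·521 + 8·595 + 9·553 = 17552; centroid 17552/26 ≈ 675.08.

x ≈ 675.1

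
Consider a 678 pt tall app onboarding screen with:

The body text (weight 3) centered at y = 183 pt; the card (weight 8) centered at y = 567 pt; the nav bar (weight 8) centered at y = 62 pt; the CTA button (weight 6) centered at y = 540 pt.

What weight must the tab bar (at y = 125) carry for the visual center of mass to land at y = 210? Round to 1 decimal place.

Fixed elements: Σw = 3 + 8 + 8 + 6 = 25, Σw·y = 3·183 + 8·567 + 8·62 + 6·540 = 8821.
For the centroid to hit 210: (8821 + w·125) / (25 + w) = 210.
Rearranging, w·(125 − 210) = 210·25 − 8821 = -3571, so w ≈ -3571/-85 = 42.01.

w ≈ 42.0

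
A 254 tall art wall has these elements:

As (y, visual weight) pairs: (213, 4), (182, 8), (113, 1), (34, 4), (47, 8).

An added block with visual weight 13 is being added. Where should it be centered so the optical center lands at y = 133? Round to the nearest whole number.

After adding the added block, total weight = 4 + 8 + 1 + 4 + 8 + 13 = 38.
y: need Σw·y = 38·133 = 5054. Existing = 4·213 + 8·182 + 1·113 + 4·34 + 8·47 = 2933. Remainder 2121 / 13 ≈ 163.15.

y ≈ 163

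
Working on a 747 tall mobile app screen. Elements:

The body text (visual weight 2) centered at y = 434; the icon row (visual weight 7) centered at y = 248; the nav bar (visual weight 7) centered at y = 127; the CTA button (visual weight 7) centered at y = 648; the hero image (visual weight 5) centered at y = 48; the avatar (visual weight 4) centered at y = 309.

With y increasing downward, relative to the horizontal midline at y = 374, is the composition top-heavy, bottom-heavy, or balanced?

Total weight = 2 + 7 + 7 + 7 + 5 + 4 = 32.
y: moment 9505 / weight 32 ≈ 297.03
Since 297.0 is above (smaller y than) 374, the composition reads top-heavy.

top-heavy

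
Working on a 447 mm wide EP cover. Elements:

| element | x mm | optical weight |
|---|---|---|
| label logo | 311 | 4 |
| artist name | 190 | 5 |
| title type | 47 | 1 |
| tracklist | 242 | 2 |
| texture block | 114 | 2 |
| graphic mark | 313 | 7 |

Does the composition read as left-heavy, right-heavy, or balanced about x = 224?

right-heavy

Total weight = 4 + 5 + 1 + 2 + 2 + 7 = 21.
Σw·x = 5144; x̄ = 5144/21 ≈ 244.95.
245.0 vs midline 224 → right-heavy.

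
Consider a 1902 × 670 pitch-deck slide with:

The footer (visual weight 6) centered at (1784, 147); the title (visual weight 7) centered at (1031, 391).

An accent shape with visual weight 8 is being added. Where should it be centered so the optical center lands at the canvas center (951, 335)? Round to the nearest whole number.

(256, 427)

After adding the accent shape, total weight = 6 + 7 + 8 = 21.
x: need Σw·x = 21·951 = 19971. Existing = 6·1784 + 7·1031 = 17921. Remainder 2050 / 8 ≈ 256.25.
y: need Σw·y = 21·335 = 7035. Existing = 6·147 + 7·391 = 3619. Remainder 3416 / 8 ≈ 427.00.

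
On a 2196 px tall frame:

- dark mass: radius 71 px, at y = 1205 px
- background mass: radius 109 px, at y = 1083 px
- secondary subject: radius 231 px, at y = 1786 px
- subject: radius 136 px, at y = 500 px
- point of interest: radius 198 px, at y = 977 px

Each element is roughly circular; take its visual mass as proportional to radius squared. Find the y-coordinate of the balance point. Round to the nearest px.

r² weights: dark mass 71² = 5041, background mass 109² = 11881, secondary subject 231² = 53361, subject 136² = 18496, point of interest 198² = 39204. Total = 127983.
y-moment: 5041·1205 + 11881·1083 + 53361·1786 + 18496·500 + 39204·977 = 161794582; centroid 161794582/127983 ≈ 1264.19.

y ≈ 1264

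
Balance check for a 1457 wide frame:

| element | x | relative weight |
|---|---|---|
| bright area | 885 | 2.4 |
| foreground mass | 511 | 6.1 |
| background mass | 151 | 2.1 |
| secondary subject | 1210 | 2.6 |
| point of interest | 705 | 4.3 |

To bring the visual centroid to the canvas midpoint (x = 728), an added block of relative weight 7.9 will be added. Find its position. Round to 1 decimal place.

x ≈ 855.1

With the added block, Σw becomes 2.4 + 6.1 + 2.1 + 2.6 + 4.3 + 7.9 = 25.4.
Along x: (11735.7 + 7.9·x) / 25.4 = 728 (existing moment 2.4·885 + 6.1·511 + 2.1·151 + 2.6·1210 + 4.3·705 = 11735.7) ⇒ x = (18491.2 − 11735.7) / 7.9 ≈ 855.13.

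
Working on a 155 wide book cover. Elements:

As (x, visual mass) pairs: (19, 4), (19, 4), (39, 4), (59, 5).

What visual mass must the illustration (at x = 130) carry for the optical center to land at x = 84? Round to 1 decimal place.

Existing Σw = 17 (4 + 4 + 4 + 5); existing moment 4·19 + 4·19 + 4·39 + 5·59 = 603.
Balance at x = 84 requires (603 + w·130) / (17 + w) = 84.
Solving: w = (84·17 − 603) / (130 − 84) = 825 / 46 ≈ 17.93.

w ≈ 17.9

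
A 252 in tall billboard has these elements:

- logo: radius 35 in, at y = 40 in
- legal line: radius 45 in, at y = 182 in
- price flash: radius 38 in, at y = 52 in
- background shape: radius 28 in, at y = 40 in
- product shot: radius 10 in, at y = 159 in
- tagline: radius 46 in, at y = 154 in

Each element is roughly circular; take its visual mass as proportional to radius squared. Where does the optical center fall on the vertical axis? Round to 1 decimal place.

Weights ∝ r²: logo 35² = 1225, legal line 45² = 2025, price flash 38² = 1444, background shape 28² = 784, product shot 10² = 100, tagline 46² = 2116; Σw = 7694.
y: moment 865762 / weight 7694 ≈ 112.52

y ≈ 112.5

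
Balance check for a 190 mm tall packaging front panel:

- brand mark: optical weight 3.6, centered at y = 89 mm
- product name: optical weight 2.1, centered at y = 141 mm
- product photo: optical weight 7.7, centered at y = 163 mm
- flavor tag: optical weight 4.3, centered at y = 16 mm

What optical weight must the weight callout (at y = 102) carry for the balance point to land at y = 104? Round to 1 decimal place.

w ≈ 49.8

Fixed elements: Σw = 3.6 + 2.1 + 7.7 + 4.3 = 17.7, Σw·y = 3.6·89 + 2.1·141 + 7.7·163 + 4.3·16 = 1940.4.
Set Σw·y/Σw = 104: (1940.4 + 102w) = 104·(17.7 + w).
So w = (104·17.7 − 1940.4)/(102 − 104) = -99.6/-2 ≈ 49.80.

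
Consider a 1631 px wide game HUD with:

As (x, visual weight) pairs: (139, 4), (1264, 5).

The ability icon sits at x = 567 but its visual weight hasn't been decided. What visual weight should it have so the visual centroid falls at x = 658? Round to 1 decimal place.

w ≈ 10.5

Known weights sum to 4 + 5 = 9; their moment is 4·139 + 5·1264 = 6876.
Set Σw·x/Σw = 658: (6876 + 567w) = 658·(9 + w).
Solving: w = (658·9 − 6876) / (567 − 658) = -954 / -91 ≈ 10.48.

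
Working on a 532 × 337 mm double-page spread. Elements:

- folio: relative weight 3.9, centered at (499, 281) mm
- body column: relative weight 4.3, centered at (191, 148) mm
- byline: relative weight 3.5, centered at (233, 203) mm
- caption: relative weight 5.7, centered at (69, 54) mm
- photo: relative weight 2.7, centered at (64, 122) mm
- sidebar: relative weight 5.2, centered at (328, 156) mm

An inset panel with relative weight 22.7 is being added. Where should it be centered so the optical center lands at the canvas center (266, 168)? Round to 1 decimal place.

(304.6, 183.8)

With the inset panel, Σw becomes 3.9 + 4.3 + 3.5 + 5.7 + 2.7 + 5.2 + 22.7 = 48.0.
x: target moment 48.0×266 = 12768.0; current 3.9·499 + 4.3·191 + 3.5·233 + 5.7·69 + 2.7·64 + 5.2·328 = 5854.6; the inset panel supplies 6913.4, so x = 6913.4/22.7 ≈ 304.56.
y: target moment 48.0×168 = 8064.0; current 3.9·281 + 4.3·148 + 3.5·203 + 5.7·54 + 2.7·122 + 5.2·156 = 3891.2; the inset panel supplies 4172.8, so y = 4172.8/22.7 ≈ 183.82.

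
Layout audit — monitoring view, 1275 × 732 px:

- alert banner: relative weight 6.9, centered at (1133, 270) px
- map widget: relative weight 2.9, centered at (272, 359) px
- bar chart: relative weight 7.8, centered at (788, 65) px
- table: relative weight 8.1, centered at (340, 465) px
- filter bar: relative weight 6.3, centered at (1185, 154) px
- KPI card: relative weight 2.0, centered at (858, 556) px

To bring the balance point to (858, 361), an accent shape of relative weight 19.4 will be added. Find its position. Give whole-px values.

With the accent shape, Σw becomes 6.9 + 2.9 + 7.8 + 8.1 + 6.3 + 2.0 + 19.4 = 53.4.
x: target moment 53.4×858 = 45817.2; current 6.9·1133 + 2.9·272 + 7.8·788 + 8.1·340 + 6.3·1185 + 2.0·858 = 26688.4; the accent shape supplies 19128.8, so x = 19128.8/19.4 ≈ 986.02.
y: target moment 53.4×361 = 19277.4; current 6.9·270 + 2.9·359 + 7.8·65 + 8.1·465 + 6.3·154 + 2.0·556 = 9259.8; the accent shape supplies 10017.6, so y = 10017.6/19.4 ≈ 516.37.

(986, 516)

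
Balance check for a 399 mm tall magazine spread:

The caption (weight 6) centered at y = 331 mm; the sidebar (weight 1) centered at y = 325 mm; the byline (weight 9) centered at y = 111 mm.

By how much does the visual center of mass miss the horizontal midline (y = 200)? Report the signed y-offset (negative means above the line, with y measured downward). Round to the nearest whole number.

≈ 7 mm

Σw = 6 + 1 + 9 = 16.
y: (6·331 + 1·325 + 9·111) / 16 = 3310 / 16 ≈ 206.88
Difference: 206.88 − 200 ≈ 6.88.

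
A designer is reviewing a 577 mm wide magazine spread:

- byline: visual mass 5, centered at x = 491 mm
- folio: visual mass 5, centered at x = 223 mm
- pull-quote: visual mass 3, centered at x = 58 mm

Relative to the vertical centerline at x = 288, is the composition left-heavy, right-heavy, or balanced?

Weights sum to 5 + 5 + 3 = 13.
Σw·x = 5·491 + 5·223 + 3·58 = 3744, so x̄ = 3744/13 ≈ 288.00.
The centroid 288.00 matches the midline at 288, so the layout is balanced.

balanced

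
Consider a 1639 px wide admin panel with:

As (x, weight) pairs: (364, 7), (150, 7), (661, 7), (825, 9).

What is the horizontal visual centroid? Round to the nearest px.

x ≈ 522

Weights sum to 7 + 7 + 7 + 9 = 30.
x-moment: 7·364 + 7·150 + 7·661 + 9·825 = 15650; centroid 15650/30 ≈ 521.67.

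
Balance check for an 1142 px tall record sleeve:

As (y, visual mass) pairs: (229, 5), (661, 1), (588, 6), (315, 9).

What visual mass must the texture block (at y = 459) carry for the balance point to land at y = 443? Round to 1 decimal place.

Known weights sum to 5 + 1 + 6 + 9 = 21; their moment is 5·229 + 1·661 + 6·588 + 9·315 = 8169.
Balance at y = 443 requires (8169 + w·459) / (21 + w) = 443.
So w = (443·21 − 8169)/(459 − 443) = 1134/16 ≈ 70.88.

w ≈ 70.9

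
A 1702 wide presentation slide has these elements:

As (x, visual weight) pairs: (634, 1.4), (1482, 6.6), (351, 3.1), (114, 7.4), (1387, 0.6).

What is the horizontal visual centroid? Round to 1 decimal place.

Σw = 1.4 + 6.6 + 3.1 + 7.4 + 0.6 = 19.1.
x-moment: 1.4·634 + 6.6·1482 + 3.1·351 + 7.4·114 + 0.6·1387 = 13432.7; centroid 13432.7/19.1 ≈ 703.28.

x ≈ 703.3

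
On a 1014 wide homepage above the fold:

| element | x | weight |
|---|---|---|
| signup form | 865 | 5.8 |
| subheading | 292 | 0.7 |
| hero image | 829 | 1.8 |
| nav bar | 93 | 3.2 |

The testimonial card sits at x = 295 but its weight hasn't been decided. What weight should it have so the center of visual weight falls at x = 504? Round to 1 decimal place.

w ≈ 5.8

Known weights sum to 5.8 + 0.7 + 1.8 + 3.2 = 11.5; their moment is 5.8·865 + 0.7·292 + 1.8·829 + 3.2·93 = 7011.2.
Set Σw·x/Σw = 504: (7011.2 + 295w) = 504·(11.5 + w).
So w = (504·11.5 − 7011.2)/(295 − 504) = -1215.2/-209 ≈ 5.81.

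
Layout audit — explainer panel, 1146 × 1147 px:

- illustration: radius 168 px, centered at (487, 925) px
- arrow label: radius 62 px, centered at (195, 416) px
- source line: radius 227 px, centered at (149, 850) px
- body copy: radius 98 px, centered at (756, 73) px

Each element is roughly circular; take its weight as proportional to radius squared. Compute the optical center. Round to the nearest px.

(316, 775)

Weights ∝ r²: illustration 168² = 28224, arrow label 62² = 3844, source line 227² = 51529, body copy 98² = 9604; Σw = 93201.
x-moment: 28224·487 + 3844·195 + 51529·149 + 9604·756 = 29433113; centroid 29433113/93201 ≈ 315.80.
y-moment: 28224·925 + 3844·416 + 51529·850 + 9604·73 = 72207046; centroid 72207046/93201 ≈ 774.75.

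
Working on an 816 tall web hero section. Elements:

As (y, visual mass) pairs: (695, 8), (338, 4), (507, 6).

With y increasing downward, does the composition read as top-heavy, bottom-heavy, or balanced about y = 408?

bottom-heavy

Σw = 8 + 4 + 6 = 18.
Σw·y = 8·695 + 4·338 + 6·507 = 9954, so ȳ = 9954/18 ≈ 553.00.
553.0 lies below (larger y than) the midline 408, so the layout is bottom-heavy.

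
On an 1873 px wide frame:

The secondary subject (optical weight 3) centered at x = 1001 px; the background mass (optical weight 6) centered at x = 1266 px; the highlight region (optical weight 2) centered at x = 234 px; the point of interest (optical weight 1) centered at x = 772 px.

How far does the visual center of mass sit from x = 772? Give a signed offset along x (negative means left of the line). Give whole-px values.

≈ 215 px

Weights sum to 3 + 6 + 2 + 1 = 12.
x-moment: 3·1001 + 6·1266 + 2·234 + 1·772 = 11839; centroid 11839/12 ≈ 986.58.
Offset from x = 772: 986.58 − 772 ≈ 214.58.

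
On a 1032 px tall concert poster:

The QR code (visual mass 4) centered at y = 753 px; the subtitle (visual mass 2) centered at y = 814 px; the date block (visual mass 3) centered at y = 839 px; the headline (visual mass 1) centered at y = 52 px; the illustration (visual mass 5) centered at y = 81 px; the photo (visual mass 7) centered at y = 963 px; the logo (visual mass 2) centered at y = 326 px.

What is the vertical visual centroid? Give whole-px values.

Total weight = 4 + 2 + 3 + 1 + 5 + 7 + 2 = 24.
Σw·y = 15007; ȳ = 15007/24 ≈ 625.29.

y ≈ 625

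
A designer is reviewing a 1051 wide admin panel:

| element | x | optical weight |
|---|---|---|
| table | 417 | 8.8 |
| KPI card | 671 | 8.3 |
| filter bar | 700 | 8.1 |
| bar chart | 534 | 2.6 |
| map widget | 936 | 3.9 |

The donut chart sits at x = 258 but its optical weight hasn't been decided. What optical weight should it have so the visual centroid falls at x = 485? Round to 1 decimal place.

w ≈ 20.1

Existing Σw = 31.7 (8.8 + 8.3 + 8.1 + 2.6 + 3.9); existing moment 8.8·417 + 8.3·671 + 8.1·700 + 2.6·534 + 3.9·936 = 19947.7.
Balance at x = 485 requires (19947.7 + w·258) / (31.7 + w) = 485.
So w = (485·31.7 − 19947.7)/(258 − 485) = -4573.2/-227 ≈ 20.15.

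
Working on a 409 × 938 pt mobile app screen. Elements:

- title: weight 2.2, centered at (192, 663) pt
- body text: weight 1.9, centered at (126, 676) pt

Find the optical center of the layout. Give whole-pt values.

Weights sum to 2.2 + 1.9 = 4.1.
x: (2.2·192 + 1.9·126) / 4.1 = 661.8 / 4.1 ≈ 161.41
y: (2.2·663 + 1.9·676) / 4.1 = 2743.0 / 4.1 ≈ 669.02

(161, 669)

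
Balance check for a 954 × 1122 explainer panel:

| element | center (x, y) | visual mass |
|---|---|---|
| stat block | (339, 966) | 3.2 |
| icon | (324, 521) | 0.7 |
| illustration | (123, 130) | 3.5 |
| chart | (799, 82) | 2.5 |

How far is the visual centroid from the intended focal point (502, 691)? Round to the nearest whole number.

≈ 302

Total weight = 3.2 + 0.7 + 3.5 + 2.5 = 9.9.
x-moment: 3.2·339 + 0.7·324 + 3.5·123 + 2.5·799 = 3739.6; centroid 3739.6/9.9 ≈ 377.74.
y-moment: 3.2·966 + 0.7·521 + 3.5·130 + 2.5·82 = 4115.9; centroid 4115.9/9.9 ≈ 415.75.
Offset from (502, 691): Δx ≈ -124.26, Δy ≈ -275.25; distance = √(Δx² + Δy²) ≈ 302.00.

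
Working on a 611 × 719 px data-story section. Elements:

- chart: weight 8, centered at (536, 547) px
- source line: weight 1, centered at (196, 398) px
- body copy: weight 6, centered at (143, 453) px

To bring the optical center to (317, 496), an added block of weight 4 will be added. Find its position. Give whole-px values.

(170, 483)

New total weight: (8 + 1 + 6) + 4 = 19.
x: target moment 19×317 = 6023; current 8·536 + 1·196 + 6·143 = 5342; the added block supplies 681, so x = 681/4 ≈ 170.25.
y: target moment 19×496 = 9424; current 8·547 + 1·398 + 6·453 = 7492; the added block supplies 1932, so y = 1932/4 ≈ 483.00.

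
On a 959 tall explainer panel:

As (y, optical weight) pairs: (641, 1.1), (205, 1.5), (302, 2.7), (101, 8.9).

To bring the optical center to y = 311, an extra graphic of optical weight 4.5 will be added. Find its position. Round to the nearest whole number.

New total weight: (1.1 + 1.5 + 2.7 + 8.9) + 4.5 = 18.7.
y: target moment 18.7×311 = 5815.7; current 1.1·641 + 1.5·205 + 2.7·302 + 8.9·101 = 2726.9; the extra graphic supplies 3088.8, so y = 3088.8/4.5 ≈ 686.40.

y ≈ 686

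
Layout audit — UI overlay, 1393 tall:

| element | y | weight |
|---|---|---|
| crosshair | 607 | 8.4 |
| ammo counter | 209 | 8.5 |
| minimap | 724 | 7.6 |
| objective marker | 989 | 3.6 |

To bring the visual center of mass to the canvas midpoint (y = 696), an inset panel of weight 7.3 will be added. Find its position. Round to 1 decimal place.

New total weight: (8.4 + 8.5 + 7.6 + 3.6) + 7.3 = 35.4.
Along y: (15938.1 + 7.3·y) / 35.4 = 696 (existing moment 8.4·607 + 8.5·209 + 7.6·724 + 3.6·989 = 15938.1) ⇒ y = (24638.4 − 15938.1) / 7.3 ≈ 1191.82.

y ≈ 1191.8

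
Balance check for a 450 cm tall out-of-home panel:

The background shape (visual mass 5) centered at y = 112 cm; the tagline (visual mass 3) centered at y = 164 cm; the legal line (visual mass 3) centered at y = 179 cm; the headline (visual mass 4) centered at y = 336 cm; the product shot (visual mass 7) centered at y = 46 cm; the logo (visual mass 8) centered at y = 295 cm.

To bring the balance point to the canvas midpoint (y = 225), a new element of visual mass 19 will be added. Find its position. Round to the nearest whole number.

y ≈ 285

After adding the new element, total weight = 5 + 3 + 3 + 4 + 7 + 8 + 19 = 49.
Along y: (5615 + 19·y) / 49 = 225 (existing moment 5·112 + 3·164 + 3·179 + 4·336 + 7·46 + 8·295 = 5615) ⇒ y = (11025 − 5615) / 19 ≈ 284.74.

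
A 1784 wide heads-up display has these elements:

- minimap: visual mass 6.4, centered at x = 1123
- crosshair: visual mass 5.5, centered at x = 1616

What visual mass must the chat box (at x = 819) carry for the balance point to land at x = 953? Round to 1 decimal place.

Existing Σw = 11.9 (6.4 + 5.5); existing moment 6.4·1123 + 5.5·1616 = 16075.2.
Set Σw·x/Σw = 953: (16075.2 + 819w) = 953·(11.9 + w).
So w = (953·11.9 − 16075.2)/(819 − 953) = -4734.5/-134 ≈ 35.33.

w ≈ 35.3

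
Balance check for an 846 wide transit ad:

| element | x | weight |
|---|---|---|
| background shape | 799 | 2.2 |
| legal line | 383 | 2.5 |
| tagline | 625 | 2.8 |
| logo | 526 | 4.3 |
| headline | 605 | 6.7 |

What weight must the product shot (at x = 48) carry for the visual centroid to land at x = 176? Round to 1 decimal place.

w ≈ 58.8

Fixed elements: Σw = 2.2 + 2.5 + 2.8 + 4.3 + 6.7 = 18.5, Σw·x = 2.2·799 + 2.5·383 + 2.8·625 + 4.3·526 + 6.7·605 = 10780.6.
Balance at x = 176 requires (10780.6 + w·48) / (18.5 + w) = 176.
So w = (176·18.5 − 10780.6)/(48 − 176) = -7524.6/-128 ≈ 58.79.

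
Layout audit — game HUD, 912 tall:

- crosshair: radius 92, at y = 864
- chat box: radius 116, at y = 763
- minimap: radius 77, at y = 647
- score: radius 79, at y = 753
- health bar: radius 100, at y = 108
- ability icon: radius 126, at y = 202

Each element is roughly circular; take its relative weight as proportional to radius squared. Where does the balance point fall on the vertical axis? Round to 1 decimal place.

Weights ∝ r²: crosshair 92² = 8464, chat box 116² = 13456, minimap 77² = 5929, score 79² = 6241, health bar 100² = 10000, ability icon 126² = 15876; Σw = 59966.
Σw·y = 30402312; ȳ = 30402312/59966 ≈ 506.99.

y ≈ 507.0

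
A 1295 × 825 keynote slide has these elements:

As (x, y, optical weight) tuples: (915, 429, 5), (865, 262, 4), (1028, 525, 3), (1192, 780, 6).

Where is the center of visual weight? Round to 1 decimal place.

(1015.1, 524.9)

Total weight = 5 + 4 + 3 + 6 = 18.
Σw·x = 5·915 + 4·865 + 3·1028 + 6·1192 = 18271, so x̄ = 18271/18 ≈ 1015.06.
Σw·y = 5·429 + 4·262 + 3·525 + 6·780 = 9448, so ȳ = 9448/18 ≈ 524.89.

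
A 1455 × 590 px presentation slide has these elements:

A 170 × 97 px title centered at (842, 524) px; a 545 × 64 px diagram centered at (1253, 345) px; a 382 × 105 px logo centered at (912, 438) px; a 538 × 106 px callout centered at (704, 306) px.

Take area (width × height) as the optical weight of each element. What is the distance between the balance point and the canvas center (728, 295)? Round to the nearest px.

Taking area as weight: title 170·97 = 16490, diagram 545·64 = 34880, logo 382·105 = 40110, callout 538·106 = 57028. Sum 148508.
x-moment: 16490·842 + 34880·1253 + 40110·912 + 57028·704 = 134317252; centroid 134317252/148508 ≈ 904.44.
y-moment: 16490·524 + 34880·345 + 40110·438 + 57028·306 = 55693108; centroid 55693108/148508 ≈ 375.02.
From (728, 295): dx = 176.44, dy = 80.02, so the distance is √(dx²+dy²) ≈ 193.74.

≈ 194 px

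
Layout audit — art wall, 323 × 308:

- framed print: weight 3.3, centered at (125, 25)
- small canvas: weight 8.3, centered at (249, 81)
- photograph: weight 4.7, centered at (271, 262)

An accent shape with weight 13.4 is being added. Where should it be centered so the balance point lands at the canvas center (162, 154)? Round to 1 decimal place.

(79.0, 193.1)

With the accent shape, Σw becomes 3.3 + 8.3 + 4.7 + 13.4 = 29.7.
x: target moment 29.7×162 = 4811.4; current 3.3·125 + 8.3·249 + 4.7·271 = 3752.9; the accent shape supplies 1058.5, so x = 1058.5/13.4 ≈ 78.99.
y: target moment 29.7×154 = 4573.8; current 3.3·25 + 8.3·81 + 4.7·262 = 1986.2; the accent shape supplies 2587.6, so y = 2587.6/13.4 ≈ 193.10.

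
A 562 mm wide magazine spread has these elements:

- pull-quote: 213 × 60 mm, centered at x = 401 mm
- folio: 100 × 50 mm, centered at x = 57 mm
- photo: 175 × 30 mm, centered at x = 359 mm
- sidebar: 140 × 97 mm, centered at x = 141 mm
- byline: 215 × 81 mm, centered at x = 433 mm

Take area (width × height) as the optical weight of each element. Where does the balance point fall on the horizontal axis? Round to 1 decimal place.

x ≈ 310.0

Areas → weights: pull-quote 213·60 = 12780, folio 100·50 = 5000, photo 175·30 = 5250, sidebar 140·97 = 13580, byline 215·81 = 17415; Σw = 54025.
x-moment: 12780·401 + 5000·57 + 5250·359 + 13580·141 + 17415·433 = 16750005; centroid 16750005/54025 ≈ 310.04.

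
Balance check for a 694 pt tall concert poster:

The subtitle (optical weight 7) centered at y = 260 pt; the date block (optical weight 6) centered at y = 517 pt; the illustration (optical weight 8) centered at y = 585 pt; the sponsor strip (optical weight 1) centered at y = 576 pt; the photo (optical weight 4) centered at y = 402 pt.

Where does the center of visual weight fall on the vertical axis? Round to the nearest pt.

y ≈ 453

Σw = 7 + 6 + 8 + 1 + 4 = 26.
y: (7·260 + 6·517 + 8·585 + 1·576 + 4·402) / 26 = 11786 / 26 ≈ 453.31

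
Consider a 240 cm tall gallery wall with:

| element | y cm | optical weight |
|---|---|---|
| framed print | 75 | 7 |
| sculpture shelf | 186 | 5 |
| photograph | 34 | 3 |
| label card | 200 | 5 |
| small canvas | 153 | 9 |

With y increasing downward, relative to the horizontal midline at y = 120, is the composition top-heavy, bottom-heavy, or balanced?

Total weight = 7 + 5 + 3 + 5 + 9 = 29.
Σw·y = 7·75 + 5·186 + 3·34 + 5·200 + 9·153 = 3934, so ȳ = 3934/29 ≈ 135.66.
Since 135.7 is below (larger y than) 120, the composition reads bottom-heavy.

bottom-heavy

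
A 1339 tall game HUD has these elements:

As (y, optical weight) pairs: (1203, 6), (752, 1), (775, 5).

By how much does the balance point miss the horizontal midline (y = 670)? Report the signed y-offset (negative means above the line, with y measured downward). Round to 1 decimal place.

≈ 317.1

Weights sum to 6 + 1 + 5 = 12.
y-moment: 6·1203 + 1·752 + 5·775 = 11845; centroid 11845/12 ≈ 987.08.
Against y = 670, that's 987.08 − 670 = 317.08.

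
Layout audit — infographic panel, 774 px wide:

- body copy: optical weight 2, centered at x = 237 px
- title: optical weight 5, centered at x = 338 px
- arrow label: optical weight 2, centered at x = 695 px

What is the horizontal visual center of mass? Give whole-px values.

Total weight = 2 + 5 + 2 = 9.
x: (2·237 + 5·338 + 2·695) / 9 = 3554 / 9 ≈ 394.89

x ≈ 395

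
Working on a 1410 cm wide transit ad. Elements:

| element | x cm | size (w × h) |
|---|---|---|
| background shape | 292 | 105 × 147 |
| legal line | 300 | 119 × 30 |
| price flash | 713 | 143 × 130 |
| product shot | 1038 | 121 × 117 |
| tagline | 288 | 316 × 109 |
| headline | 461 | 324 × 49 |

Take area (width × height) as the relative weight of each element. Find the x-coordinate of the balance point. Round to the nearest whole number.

Taking area as weight: background shape 105·147 = 15435, legal line 119·30 = 3570, price flash 143·130 = 18590, product shot 121·117 = 14157, tagline 316·109 = 34444, headline 324·49 = 15876. Sum 102072.
x: (15435·292 + 3570·300 + 18590·713 + 14157·1038 + 34444·288 + 15876·461) / 102072 = 50766364 / 102072 ≈ 497.36

x ≈ 497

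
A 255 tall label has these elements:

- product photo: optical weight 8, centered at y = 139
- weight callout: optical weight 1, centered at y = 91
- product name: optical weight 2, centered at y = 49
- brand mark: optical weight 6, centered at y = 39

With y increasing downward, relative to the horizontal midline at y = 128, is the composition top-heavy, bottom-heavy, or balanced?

top-heavy

Weights sum to 8 + 1 + 2 + 6 = 17.
Σw·y = 8·139 + 1·91 + 2·49 + 6·39 = 1535, so ȳ = 1535/17 ≈ 90.29.
90.3 vs midline 128 → top-heavy.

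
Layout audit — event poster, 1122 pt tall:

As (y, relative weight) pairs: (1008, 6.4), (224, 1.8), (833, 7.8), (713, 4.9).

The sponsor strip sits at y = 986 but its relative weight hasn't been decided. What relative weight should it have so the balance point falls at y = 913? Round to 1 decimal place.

w ≈ 30.6

Known weights sum to 6.4 + 1.8 + 7.8 + 4.9 = 20.9; their moment is 6.4·1008 + 1.8·224 + 7.8·833 + 4.9·713 = 16845.5.
Set Σw·y/Σw = 913: (16845.5 + 986w) = 913·(20.9 + w).
Solving: w = (913·20.9 − 16845.5) / (986 − 913) = 2236.2 / 73 ≈ 30.63.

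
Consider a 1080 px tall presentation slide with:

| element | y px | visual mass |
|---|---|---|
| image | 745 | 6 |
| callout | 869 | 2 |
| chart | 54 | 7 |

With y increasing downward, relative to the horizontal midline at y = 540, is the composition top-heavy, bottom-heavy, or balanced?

top-heavy

Weights sum to 6 + 2 + 7 = 15.
y: (6·745 + 2·869 + 7·54) / 15 = 6586 / 15 ≈ 439.07
439.1 lies above (smaller y than) the midline 540, so the layout is top-heavy.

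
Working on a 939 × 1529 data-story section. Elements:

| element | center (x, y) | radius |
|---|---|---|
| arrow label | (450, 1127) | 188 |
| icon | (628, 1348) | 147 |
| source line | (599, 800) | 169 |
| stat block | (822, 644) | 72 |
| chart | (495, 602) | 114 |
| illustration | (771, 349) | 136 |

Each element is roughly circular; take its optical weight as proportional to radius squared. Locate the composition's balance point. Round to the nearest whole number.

r² weights: arrow label 188² = 35344, icon 147² = 21609, source line 169² = 28561, stat block 72² = 5184, chart 114² = 12996, illustration 136² = 18496. Total = 122190.
Σw·x = 71537975; x̄ = 71537975/122190 ≈ 585.47.
Σw·y = 109427612; ȳ = 109427612/122190 ≈ 895.55.

(585, 896)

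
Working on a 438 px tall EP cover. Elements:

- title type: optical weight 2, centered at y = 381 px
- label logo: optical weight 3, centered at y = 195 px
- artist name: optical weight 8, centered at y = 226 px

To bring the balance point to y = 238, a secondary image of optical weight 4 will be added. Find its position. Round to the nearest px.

After adding the secondary image, total weight = 2 + 3 + 8 + 4 = 17.
y: target moment 17×238 = 4046; current 2·381 + 3·195 + 8·226 = 3155; the secondary image supplies 891, so y = 891/4 ≈ 222.75.

y ≈ 223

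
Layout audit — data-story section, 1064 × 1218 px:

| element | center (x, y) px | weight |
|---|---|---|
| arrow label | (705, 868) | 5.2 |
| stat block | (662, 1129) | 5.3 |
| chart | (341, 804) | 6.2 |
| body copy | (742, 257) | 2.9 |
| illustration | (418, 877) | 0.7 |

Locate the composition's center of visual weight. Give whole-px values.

(578, 830)

Weights sum to 5.2 + 5.3 + 6.2 + 2.9 + 0.7 = 20.3.
Σw·x = 5.2·705 + 5.3·662 + 6.2·341 + 2.9·742 + 0.7·418 = 11733.2, so x̄ = 11733.2/20.3 ≈ 577.99.
Σw·y = 5.2·868 + 5.3·1129 + 6.2·804 + 2.9·257 + 0.7·877 = 16841.3, so ȳ = 16841.3/20.3 ≈ 829.62.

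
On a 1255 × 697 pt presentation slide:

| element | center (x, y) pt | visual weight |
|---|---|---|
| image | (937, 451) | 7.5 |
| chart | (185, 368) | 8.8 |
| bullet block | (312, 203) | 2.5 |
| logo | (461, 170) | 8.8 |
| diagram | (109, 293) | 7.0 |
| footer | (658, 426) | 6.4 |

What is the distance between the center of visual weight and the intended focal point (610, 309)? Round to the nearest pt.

≈ 161 pt

Weights sum to 7.5 + 8.8 + 2.5 + 8.8 + 7.0 + 6.4 = 41.0.
x-moment: 7.5·937 + 8.8·185 + 2.5·312 + 8.8·461 + 7.0·109 + 6.4·658 = 18466.5; centroid 18466.5/41.0 ≈ 450.40.
y-moment: 7.5·451 + 8.8·368 + 2.5·203 + 8.8·170 + 7.0·293 + 6.4·426 = 13401.8; centroid 13401.8/41.0 ≈ 326.87.
From (610, 309): dx = -159.60, dy = 17.87, so the distance is √(dx²+dy²) ≈ 160.60.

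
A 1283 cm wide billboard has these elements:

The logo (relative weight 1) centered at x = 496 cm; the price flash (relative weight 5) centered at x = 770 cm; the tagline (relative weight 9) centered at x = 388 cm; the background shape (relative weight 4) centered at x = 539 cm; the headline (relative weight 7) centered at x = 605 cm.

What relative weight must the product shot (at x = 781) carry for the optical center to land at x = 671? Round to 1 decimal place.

Known weights sum to 1 + 5 + 9 + 4 + 7 = 26; their moment is 1·496 + 5·770 + 9·388 + 4·539 + 7·605 = 14229.
Balance at x = 671 requires (14229 + w·781) / (26 + w) = 671.
So w = (671·26 − 14229)/(781 − 671) = 3217/110 ≈ 29.25.

w ≈ 29.2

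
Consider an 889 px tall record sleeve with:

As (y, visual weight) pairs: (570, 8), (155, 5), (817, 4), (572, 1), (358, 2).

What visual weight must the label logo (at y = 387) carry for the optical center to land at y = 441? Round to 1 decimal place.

Existing Σw = 20 (8 + 5 + 4 + 1 + 2); existing moment 8·570 + 5·155 + 4·817 + 1·572 + 2·358 = 9891.
Set Σw·y/Σw = 441: (9891 + 387w) = 441·(20 + w).
So w = (441·20 − 9891)/(387 − 441) = -1071/-54 ≈ 19.83.

w ≈ 19.8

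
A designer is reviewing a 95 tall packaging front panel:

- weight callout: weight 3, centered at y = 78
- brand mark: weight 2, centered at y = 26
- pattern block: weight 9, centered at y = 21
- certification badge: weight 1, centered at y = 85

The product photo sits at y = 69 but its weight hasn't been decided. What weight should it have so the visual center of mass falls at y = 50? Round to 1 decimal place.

w ≈ 10.0

Fixed elements: Σw = 3 + 2 + 9 + 1 = 15, Σw·y = 3·78 + 2·26 + 9·21 + 1·85 = 560.
For the centroid to hit 50: (560 + w·69) / (15 + w) = 50.
So w = (50·15 − 560)/(69 − 50) = 190/19 ≈ 10.00.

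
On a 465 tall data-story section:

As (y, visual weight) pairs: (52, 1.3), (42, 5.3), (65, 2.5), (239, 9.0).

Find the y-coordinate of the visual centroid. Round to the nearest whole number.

y ≈ 144

Σw = 1.3 + 5.3 + 2.5 + 9.0 = 18.1.
y-moment: 1.3·52 + 5.3·42 + 2.5·65 + 9.0·239 = 2603.7; centroid 2603.7/18.1 ≈ 143.85.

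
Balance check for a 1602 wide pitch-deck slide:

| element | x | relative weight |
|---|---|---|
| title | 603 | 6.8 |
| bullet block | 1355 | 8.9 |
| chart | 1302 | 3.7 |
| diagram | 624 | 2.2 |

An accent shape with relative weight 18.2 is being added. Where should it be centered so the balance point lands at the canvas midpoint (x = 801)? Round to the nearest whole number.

x ≈ 524

With the accent shape, Σw becomes 6.8 + 8.9 + 3.7 + 2.2 + 18.2 = 39.8.
Along x: (22350.1 + 18.2·x) / 39.8 = 801 (existing moment 6.8·603 + 8.9·1355 + 3.7·1302 + 2.2·624 = 22350.1) ⇒ x = (31879.8 − 22350.1) / 18.2 ≈ 523.61.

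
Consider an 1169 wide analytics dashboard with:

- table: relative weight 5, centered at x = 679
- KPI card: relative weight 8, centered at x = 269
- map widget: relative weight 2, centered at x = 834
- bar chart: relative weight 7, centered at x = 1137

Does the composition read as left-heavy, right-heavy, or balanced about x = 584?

right-heavy

Total weight = 5 + 8 + 2 + 7 = 22.
x-moment: 5·679 + 8·269 + 2·834 + 7·1137 = 15174; centroid 15174/22 ≈ 689.73.
689.7 lies right of the midline 584, so the layout is right-heavy.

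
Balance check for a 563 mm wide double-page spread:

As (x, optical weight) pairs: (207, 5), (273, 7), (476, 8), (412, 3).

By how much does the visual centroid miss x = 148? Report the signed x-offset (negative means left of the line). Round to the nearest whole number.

≈ 199 mm

Total weight = 5 + 7 + 8 + 3 = 23.
Σw·x = 5·207 + 7·273 + 8·476 + 3·412 = 7990, so x̄ = 7990/23 ≈ 347.39.
Offset from x = 148: 347.39 − 148 ≈ 199.39.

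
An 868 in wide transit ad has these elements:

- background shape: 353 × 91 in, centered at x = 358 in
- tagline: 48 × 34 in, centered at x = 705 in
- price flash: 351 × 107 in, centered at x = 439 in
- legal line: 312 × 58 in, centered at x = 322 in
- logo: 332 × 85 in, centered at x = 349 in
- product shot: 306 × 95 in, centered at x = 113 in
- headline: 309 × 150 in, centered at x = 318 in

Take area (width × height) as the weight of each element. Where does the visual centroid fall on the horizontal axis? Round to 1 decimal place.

Taking area as weight: background shape 353·91 = 32123, tagline 48·34 = 1632, price flash 351·107 = 37557, legal line 312·58 = 18096, logo 332·85 = 28220, product shot 306·95 = 29070, headline 309·150 = 46350. Sum 193048.
Σw·x = 62838019; x̄ = 62838019/193048 ≈ 325.50.

x ≈ 325.5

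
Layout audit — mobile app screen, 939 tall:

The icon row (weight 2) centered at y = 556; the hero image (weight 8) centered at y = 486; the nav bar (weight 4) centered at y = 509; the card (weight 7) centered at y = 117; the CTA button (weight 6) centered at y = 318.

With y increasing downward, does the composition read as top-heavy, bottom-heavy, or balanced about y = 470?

top-heavy

Total weight = 2 + 8 + 4 + 7 + 6 = 27.
Σw·y = 2·556 + 8·486 + 4·509 + 7·117 + 6·318 = 9763, so ȳ = 9763/27 ≈ 361.59.
361.6 lies above (smaller y than) the midline 470, so the layout is top-heavy.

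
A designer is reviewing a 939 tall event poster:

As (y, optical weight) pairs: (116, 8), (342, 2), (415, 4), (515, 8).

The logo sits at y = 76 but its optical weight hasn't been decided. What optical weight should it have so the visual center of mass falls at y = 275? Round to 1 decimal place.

w ≈ 6.7

Fixed elements: Σw = 8 + 2 + 4 + 8 = 22, Σw·y = 8·116 + 2·342 + 4·415 + 8·515 = 7392.
For the centroid to hit 275: (7392 + w·76) / (22 + w) = 275.
Solving: w = (275·22 − 7392) / (76 − 275) = -1342 / -199 ≈ 6.74.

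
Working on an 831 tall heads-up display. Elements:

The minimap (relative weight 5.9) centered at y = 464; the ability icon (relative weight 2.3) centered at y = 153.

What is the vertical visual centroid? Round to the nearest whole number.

y ≈ 377

Total weight = 5.9 + 2.3 = 8.2.
Σw·y = 5.9·464 + 2.3·153 = 3089.5, so ȳ = 3089.5/8.2 ≈ 376.77.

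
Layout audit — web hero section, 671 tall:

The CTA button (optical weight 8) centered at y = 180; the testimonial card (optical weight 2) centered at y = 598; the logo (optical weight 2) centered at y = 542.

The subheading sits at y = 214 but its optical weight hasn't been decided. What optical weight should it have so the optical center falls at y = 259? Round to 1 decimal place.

Existing Σw = 12 (8 + 2 + 2); existing moment 8·180 + 2·598 + 2·542 = 3720.
Set Σw·y/Σw = 259: (3720 + 214w) = 259·(12 + w).
So w = (259·12 − 3720)/(214 − 259) = -612/-45 ≈ 13.60.

w ≈ 13.6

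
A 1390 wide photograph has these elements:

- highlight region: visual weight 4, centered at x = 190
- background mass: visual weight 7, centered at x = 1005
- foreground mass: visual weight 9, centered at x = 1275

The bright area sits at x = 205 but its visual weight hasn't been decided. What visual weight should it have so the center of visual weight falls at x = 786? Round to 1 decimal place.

w ≈ 6.1

Fixed elements: Σw = 4 + 7 + 9 = 20, Σw·x = 4·190 + 7·1005 + 9·1275 = 19270.
For the centroid to hit 786: (19270 + w·205) / (20 + w) = 786.
So w = (786·20 − 19270)/(205 − 786) = -3550/-581 ≈ 6.11.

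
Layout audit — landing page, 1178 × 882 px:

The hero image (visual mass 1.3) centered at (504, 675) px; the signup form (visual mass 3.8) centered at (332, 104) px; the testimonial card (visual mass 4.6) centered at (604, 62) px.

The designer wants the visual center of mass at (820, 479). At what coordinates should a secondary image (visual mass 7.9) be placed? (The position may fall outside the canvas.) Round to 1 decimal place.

(1232.5, 869.9)

New total weight: (1.3 + 3.8 + 4.6) + 7.9 = 17.6.
Along x: (4695.2 + 7.9·x) / 17.6 = 820 (existing moment 1.3·504 + 3.8·332 + 4.6·604 = 4695.2) ⇒ x = (14432.0 − 4695.2) / 7.9 ≈ 1232.51.
Along y: (1557.9 + 7.9·y) / 17.6 = 479 (existing moment 1.3·675 + 3.8·104 + 4.6·62 = 1557.9) ⇒ y = (8430.4 − 1557.9) / 7.9 ≈ 869.94.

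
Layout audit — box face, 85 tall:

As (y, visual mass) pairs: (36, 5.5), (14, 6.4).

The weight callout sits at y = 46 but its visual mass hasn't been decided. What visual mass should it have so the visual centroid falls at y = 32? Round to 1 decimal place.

Existing Σw = 11.9 (5.5 + 6.4); existing moment 5.5·36 + 6.4·14 = 287.6.
For the centroid to hit 32: (287.6 + w·46) / (11.9 + w) = 32.
Solving: w = (32·11.9 − 287.6) / (46 − 32) = 93.2 / 14 ≈ 6.66.

w ≈ 6.7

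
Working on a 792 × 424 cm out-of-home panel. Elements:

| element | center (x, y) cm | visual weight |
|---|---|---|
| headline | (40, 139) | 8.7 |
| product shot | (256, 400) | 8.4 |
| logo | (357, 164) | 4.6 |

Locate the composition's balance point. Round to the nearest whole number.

Total weight = 8.7 + 8.4 + 4.6 = 21.7.
x-moment: 8.7·40 + 8.4·256 + 4.6·357 = 4140.6; centroid 4140.6/21.7 ≈ 190.81.
y-moment: 8.7·139 + 8.4·400 + 4.6·164 = 5323.7; centroid 5323.7/21.7 ≈ 245.33.

(191, 245)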